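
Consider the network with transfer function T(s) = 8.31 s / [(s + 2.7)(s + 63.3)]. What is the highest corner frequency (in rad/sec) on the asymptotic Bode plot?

63.3 rad/sec

Break frequencies occur at each pole and zero magnitude: 2.7 rad/sec, 63.3 rad/sec.
The highest is 63.3 rad/sec.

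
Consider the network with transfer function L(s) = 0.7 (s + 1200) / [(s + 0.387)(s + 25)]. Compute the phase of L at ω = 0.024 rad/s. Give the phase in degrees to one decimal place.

-3.6 deg

∠(j0.024 + 1200) = arctan(0.024/1200) = 0.00°
∠(j0.024 + 0.387) = arctan(0.024/0.387) = 3.55°
∠(j0.024 + 25) = arctan(0.024/25) = 0.06°
∠L(j0.024) = 0.00° − (3.55° + 0.06°) = -3.60°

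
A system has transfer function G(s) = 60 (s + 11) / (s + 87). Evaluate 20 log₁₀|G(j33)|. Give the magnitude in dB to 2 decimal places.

|j33 + 11| = √(33² + 11²) = 34.79
|j33 + 87| = √(33² + 87²) = 93.05
|G(j33)| = 60 × 34.79 / 93.05 = 22.43
20 log₁₀(22.43) = 27.017 dB

27.02 dB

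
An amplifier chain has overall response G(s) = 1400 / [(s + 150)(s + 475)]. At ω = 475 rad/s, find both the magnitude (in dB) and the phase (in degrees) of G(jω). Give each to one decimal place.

|G| = -47.6 dB, ∠G = -117.5°

|j475 + 150| = √(475² + 150²) = 498.1
|j475 + 475| = √(475² + 475²) = 671.8
|G(j475)| = 1400 / (498.1 × 671.8) = 0.0041839
20 log₁₀(0.0041839) = -47.57 dB
∠(j475 + 150) = arctan(475/150) = 72.47°
∠(j475 + 475) = arctan(475/475) = 45.00°
∠G(j475) = − (72.47° + 45.00°) = -117.47°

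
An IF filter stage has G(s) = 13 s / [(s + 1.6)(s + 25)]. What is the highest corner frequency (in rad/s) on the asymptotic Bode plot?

25 rad/s

Break frequencies occur at each pole and zero magnitude: 1.6 rad/s, 25 rad/s.
The highest is 25 rad/s.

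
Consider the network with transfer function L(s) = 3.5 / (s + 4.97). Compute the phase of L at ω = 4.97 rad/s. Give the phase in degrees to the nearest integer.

∠(j4.97 + 4.97) = arctan(4.97/4.97) = 45.00°
∠L(j4.97) = −45.00° = -45.00°

-45 deg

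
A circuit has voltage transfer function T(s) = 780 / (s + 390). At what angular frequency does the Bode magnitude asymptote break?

The single real pole at s = −390 gives a corner at ω = 390 rad/s.

390 rad/s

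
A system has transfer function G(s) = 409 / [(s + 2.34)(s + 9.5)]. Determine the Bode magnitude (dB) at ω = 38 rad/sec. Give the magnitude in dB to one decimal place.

|j38 + 2.34| = √(38² + 2.34²) = 38.07
|j38 + 9.5| = √(38² + 9.5²) = 39.17
|G(j38)| = 409 / (38.07 × 39.17) = 0.27426
20 log₁₀(0.27426) = -11.24 dB

-11.2 dB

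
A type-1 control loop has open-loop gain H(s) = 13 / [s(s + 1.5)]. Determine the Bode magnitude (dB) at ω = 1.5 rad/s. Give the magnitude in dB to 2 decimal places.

|j1.5 + 1.5| = √(1.5² + 1.5²) = 2.121
|j1.5| = 1.5
|H(j1.5)| = 13 / (2.121 × 1.5) = 4.0855
20 log₁₀(4.0855) = 12.225 dB

12.22 dB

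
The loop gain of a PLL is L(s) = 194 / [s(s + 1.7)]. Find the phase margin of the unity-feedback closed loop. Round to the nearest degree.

7°

Gain crossover: |L(jω)| = 1 at ω ≈ 13.9 rad/s.
∠L(j13.9) = −90° − arctan(13.9/1.7) ≈ -173.02°
PM = 180° + (-173.02°) = 6.98°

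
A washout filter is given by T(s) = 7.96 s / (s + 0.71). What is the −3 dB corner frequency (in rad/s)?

For a single-pole high-pass, the −3 dB point is at the pole: ω = 0.71 rad/s.

0.71 rad/s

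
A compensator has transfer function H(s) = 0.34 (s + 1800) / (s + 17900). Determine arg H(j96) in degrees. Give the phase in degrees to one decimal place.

∠(j96 + 1800) = arctan(96/1800) = 3.05°
∠(j96 + 17900) = arctan(96/17900) = 0.31°
∠H(j96) = 3.05° − 0.31° = 2.75°

2.7°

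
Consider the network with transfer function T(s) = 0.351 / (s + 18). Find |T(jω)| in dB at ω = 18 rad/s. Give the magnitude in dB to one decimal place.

|j18 + 18| = √(18² + 18²) = 25.46
|T(j18)| = 0.351 / 25.46 = 0.013789
20 log₁₀(0.013789) = -37.21 dB

-37.2 dB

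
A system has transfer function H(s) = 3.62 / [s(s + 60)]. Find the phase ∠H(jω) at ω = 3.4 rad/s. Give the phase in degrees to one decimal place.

-93.2 deg

∠(j3.4 + 60) = arctan(3.4/60) = 3.24°
∠(j3.4) = 90.00°
∠H(j3.4) = − (3.24° + 90.00°) = -93.24°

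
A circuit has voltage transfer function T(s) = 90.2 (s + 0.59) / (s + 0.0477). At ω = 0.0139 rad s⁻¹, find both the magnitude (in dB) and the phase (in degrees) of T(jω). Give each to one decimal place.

|T| = 60.6 dB, ∠T = -14.9 deg

|j0.0139 + 0.59| = √(0.0139² + 0.59²) = 0.5902
|j0.0139 + 0.0477| = √(0.0139² + 0.0477²) = 0.04968
|T(j0.0139)| = 90.2 × 0.5902 / 0.04968 = 1071.4
20 log₁₀(1071.4) = 60.60 dB
∠(j0.0139 + 0.59) = arctan(0.0139/0.59) = 1.35°
∠(j0.0139 + 0.0477) = arctan(0.0139/0.0477) = 16.25°
∠T(j0.0139) = 1.35° − 16.25° = -14.90°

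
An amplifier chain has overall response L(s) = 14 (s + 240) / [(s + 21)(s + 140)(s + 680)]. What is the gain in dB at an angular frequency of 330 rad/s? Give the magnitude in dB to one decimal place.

-83.9 dB

|j330 + 240| = √(330² + 240²) = 408
|j330 + 21| = √(330² + 21²) = 330.7
|j330 + 140| = √(330² + 140²) = 358.5
|j330 + 680| = √(330² + 680²) = 755.8
|L(j330)| = 14 × 408 / (330.7 × 358.5 × 755.8) = 6.3762e-05
20 log₁₀(6.3762e-05) = -83.91 dB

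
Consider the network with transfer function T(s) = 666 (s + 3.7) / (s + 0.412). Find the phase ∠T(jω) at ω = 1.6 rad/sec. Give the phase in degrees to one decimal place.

-52.2 deg

∠(j1.6 + 3.7) = arctan(1.6/3.7) = 23.39°
∠(j1.6 + 0.412) = arctan(1.6/0.412) = 75.56°
∠T(j1.6) = 23.39° − 75.56° = -52.17°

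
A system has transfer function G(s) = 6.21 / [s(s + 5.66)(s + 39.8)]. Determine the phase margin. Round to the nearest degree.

90°

Gain crossover: |G(jω)| = 1 at ω ≈ 0.0276 rad s⁻¹.
∠G(j0.0276) = −90° − arctan(0.0276/5.66) − arctan(0.0276/39.8) ≈ -90.32°
PM = 180° + (-90.32°) = 89.68°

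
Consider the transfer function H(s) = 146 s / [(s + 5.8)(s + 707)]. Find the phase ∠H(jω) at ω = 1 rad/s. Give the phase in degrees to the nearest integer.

80°

∠(j1) = 90.00°
∠(j1 + 5.8) = arctan(1/5.8) = 9.78°
∠(j1 + 707) = arctan(1/707) = 0.08°
∠H(j1) = 90.00° − (9.78° + 0.08°) = 80.14°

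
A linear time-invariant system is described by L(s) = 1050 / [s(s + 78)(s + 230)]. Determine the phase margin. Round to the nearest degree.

Gain crossover: |L(jω)| = 1 at ω ≈ 0.0585 rad/sec.
∠L(j0.0585) = −90° − arctan(0.0585/78) − arctan(0.0585/230) ≈ -90.06°
PM = 180° + (-90.06°) = 89.94°

90°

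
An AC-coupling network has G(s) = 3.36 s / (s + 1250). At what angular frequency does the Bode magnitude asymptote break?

1250 rad/s

The single real pole at s = −1250 gives a corner at ω = 1250 rad/s.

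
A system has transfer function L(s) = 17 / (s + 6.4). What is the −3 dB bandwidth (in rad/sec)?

For a single-pole low-pass, the −3 dB point is at the pole: ω = 6.4 rad/sec.

6.4 rad/sec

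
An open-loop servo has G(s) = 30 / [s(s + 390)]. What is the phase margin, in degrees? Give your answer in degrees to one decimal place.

90.0°

Gain crossover: |G(jω)| = 1 at ω ≈ 0.0769 rad/s.
∠G(j0.0769) = −90° − arctan(0.0769/390) ≈ -90.01°
PM = 180° + (-90.01°) = 89.99°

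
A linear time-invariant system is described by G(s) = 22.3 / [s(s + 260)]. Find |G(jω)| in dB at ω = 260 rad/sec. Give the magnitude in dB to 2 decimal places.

|j260 + 260| = √(260² + 260²) = 367.7
|j260| = 260
|G(j260)| = 22.3 / (367.7 × 260) = 0.00023326
20 log₁₀(0.00023326) = -72.643 dB

-72.64 dB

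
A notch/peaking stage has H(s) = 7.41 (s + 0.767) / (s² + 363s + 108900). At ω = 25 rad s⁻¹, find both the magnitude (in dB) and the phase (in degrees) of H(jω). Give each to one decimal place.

|j25 + 0.767| = √(25² + 0.767²) = 25.01
|(j25)² + 363(j25) + 108900| = |1.0828e+05 + j9075| = 1.087e+05
|H(j25)| = 7.41 × 25.01 / 1.087e+05 = 0.0017057
20 log₁₀(0.0017057) = -55.36 dB
∠(j25 + 0.767) = arctan(25/0.767) = 88.24°
∠[(j25)² + 363(j25) + 108900] = ∠[1.0828e+05 + j9075] = 4.79°
∠H(j25) = 88.24° − 4.79° = 83.45°

|H| = -55.4 dB, ∠H = 83.5 deg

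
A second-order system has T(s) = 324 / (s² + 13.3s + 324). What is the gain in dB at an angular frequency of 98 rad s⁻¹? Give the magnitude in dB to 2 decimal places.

|(j98)² + 13.3(j98) + 324| = |-9280 + j1303.4| = 9371
|T(j98)| = 324 / 9371 = 0.034574
20 log₁₀(0.034574) = -29.225 dB

-29.22 dB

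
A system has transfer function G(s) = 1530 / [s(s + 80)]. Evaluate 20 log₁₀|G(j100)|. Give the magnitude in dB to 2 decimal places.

|j100 + 80| = √(100² + 80²) = 128.1
|j100| = 100
|G(j100)| = 1530 / (128.1 × 100) = 0.11947
20 log₁₀(0.11947) = -18.455 dB

-18.45 dB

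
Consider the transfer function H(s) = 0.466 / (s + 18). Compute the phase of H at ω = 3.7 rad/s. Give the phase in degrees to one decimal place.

∠(j3.7 + 18) = arctan(3.7/18) = 11.62°
∠H(j3.7) = −11.62° = -11.62°

-11.6°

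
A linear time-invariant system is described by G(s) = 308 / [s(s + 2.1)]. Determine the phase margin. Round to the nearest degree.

Gain crossover: |G(jω)| = 1 at ω ≈ 17.5 rad/s.
∠G(j17.5) = −90° − arctan(17.5/2.1) ≈ -173.15°
PM = 180° + (-173.15°) = 6.85°

7°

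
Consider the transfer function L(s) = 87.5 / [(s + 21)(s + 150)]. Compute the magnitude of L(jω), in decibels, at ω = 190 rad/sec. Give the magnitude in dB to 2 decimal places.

|j190 + 21| = √(190² + 21²) = 191.2
|j190 + 150| = √(190² + 150²) = 242.1
|L(j190)| = 87.5 / (191.2 × 242.1) = 0.0018909
20 log₁₀(0.0018909) = -54.467 dB

-54.47 dB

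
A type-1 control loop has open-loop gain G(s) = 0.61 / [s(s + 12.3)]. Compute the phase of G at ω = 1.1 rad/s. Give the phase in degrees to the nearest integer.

-95°

∠(j1.1 + 12.3) = arctan(1.1/12.3) = 5.11°
∠(j1.1) = 90.00°
∠G(j1.1) = − (5.11° + 90.00°) = -95.11°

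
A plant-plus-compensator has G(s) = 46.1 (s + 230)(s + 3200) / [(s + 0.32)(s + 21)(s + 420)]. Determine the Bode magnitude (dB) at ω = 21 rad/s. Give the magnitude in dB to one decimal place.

|j21 + 230| = √(21² + 230²) = 231
|j21 + 3200| = √(21² + 3200²) = 3200
|j21 + 0.32| = √(21² + 0.32²) = 21
|j21 + 21| = √(21² + 21²) = 29.7
|j21 + 420| = √(21² + 420²) = 420.5
|G(j21)| = 46.1 × 231 × 3200 / (21 × 29.7 × 420.5) = 129.9
20 log₁₀(129.9) = 42.27 dB

42.3 dB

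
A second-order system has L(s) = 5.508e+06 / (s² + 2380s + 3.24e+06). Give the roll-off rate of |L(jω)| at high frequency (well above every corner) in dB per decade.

With 0 zeros and 2 poles, the high-frequency asymptotic slope is 20 × (0 − 2) = -40 dB/decade.

-40 dB/decade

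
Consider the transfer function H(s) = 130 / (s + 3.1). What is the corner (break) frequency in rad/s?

The single real pole at s = −3.1 gives a corner at ω = 3.1 rad/s.

3.1 rad/s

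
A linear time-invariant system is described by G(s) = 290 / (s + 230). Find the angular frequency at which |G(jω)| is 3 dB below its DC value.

230 rad/sec

For a single-pole low-pass, the −3 dB point is at the pole: ω = 230 rad/sec.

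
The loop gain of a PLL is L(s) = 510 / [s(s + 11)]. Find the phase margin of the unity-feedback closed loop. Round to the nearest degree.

Gain crossover: |L(jω)| = 1 at ω ≈ 21.3 rad/s.
∠L(j21.3) = −90° − arctan(21.3/11) ≈ -152.67°
PM = 180° + (-152.67°) = 27.33°

27 deg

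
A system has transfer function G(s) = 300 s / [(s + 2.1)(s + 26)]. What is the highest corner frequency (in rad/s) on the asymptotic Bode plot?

26 rad/s

Break frequencies occur at each pole and zero magnitude: 2.1 rad/s, 26 rad/s.
The highest is 26 rad/s.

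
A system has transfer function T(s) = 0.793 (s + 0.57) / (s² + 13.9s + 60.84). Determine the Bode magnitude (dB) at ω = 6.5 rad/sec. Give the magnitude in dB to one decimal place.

|j6.5 + 0.57| = √(6.5² + 0.57²) = 6.525
|(j6.5)² + 13.9(j6.5) + 60.84| = |18.59 + j90.35| = 92.24
|T(j6.5)| = 0.793 × 6.525 / 92.24 = 0.056094
20 log₁₀(0.056094) = -25.02 dB

-25.0 dB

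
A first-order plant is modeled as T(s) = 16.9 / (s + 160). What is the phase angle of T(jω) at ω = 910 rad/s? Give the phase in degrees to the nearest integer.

-80°

∠(j910 + 160) = arctan(910/160) = 80.03°
∠T(j910) = −80.03° = -80.03°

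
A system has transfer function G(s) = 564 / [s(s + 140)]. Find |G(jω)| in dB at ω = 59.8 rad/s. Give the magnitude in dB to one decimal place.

-24.2 dB

|j59.8 + 140| = √(59.8² + 140²) = 152.2
|j59.8| = 59.8
|G(j59.8)| = 564 / (152.2 × 59.8) = 0.061952
20 log₁₀(0.061952) = -24.16 dB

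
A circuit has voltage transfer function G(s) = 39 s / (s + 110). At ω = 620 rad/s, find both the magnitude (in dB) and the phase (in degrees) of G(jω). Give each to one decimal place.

|G| = 31.7 dB, ∠G = 10.1 deg

|j620| = 620
|j620 + 110| = √(620² + 110²) = 629.7
|G(j620)| = 39 × 620 / 629.7 = 38.4
20 log₁₀(38.4) = 31.69 dB
∠(j620) = 90.00°
∠(j620 + 110) = arctan(620/110) = 79.94°
∠G(j620) = 90.00° − 79.94° = 10.06°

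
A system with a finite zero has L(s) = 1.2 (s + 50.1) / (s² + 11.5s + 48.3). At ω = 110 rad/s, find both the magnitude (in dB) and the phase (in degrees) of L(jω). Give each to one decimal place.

|j110 + 50.1| = √(110² + 50.1²) = 120.9
|(j110)² + 11.5(j110) + 48.3| = |-12052 + j1265| = 1.212e+04
|L(j110)| = 1.2 × 120.9 / 1.212e+04 = 0.01197
20 log₁₀(0.01197) = -38.44 dB
∠(j110 + 50.1) = arctan(110/50.1) = 65.51°
∠[(j110)² + 11.5(j110) + 48.3] = ∠[-12052 + j1265] = 174.01°
∠L(j110) = 65.51° − 174.01° = -108.50°

|L| = -38.4 dB, ∠L = -108.5 deg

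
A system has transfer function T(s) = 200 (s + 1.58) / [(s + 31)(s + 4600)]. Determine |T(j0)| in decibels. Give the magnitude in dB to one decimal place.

T(0) = 200 × 1.58 / (31 × 4600) = 0.002216
20 log₁₀(0.002216) = -53.09 dB

-53.1 dB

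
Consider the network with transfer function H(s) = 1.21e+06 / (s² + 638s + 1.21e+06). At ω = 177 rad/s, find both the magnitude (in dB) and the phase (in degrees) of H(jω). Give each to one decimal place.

|(j177)² + 638(j177) + 1.21e+06| = |1.1787e+06 + j1.1293e+05| = 1.184e+06
|H(j177)| = 1.21e+06 / 1.184e+06 = 1.0219
20 log₁₀(1.0219) = 0.19 dB
∠[(j177)² + 638(j177) + 1.21e+06] = ∠[1.1787e+06 + j1.1293e+05] = 5.47°
∠H(j177) = −5.47° = -5.47°

|H| = 0.2 dB, ∠H = -5.5°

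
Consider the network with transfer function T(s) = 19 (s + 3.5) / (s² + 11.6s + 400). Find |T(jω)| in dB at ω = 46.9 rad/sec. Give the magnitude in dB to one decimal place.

|j46.9 + 3.5| = √(46.9² + 3.5²) = 47.03
|(j46.9)² + 11.6(j46.9) + 400| = |-1799.6 + j544.04| = 1880
|T(j46.9)| = 19 × 47.03 / 1880 = 0.4753
20 log₁₀(0.4753) = -6.46 dB

-6.5 dB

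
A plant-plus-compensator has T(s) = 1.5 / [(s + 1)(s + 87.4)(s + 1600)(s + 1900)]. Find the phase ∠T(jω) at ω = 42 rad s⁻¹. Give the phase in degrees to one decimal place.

∠(j42 + 1) = arctan(42/1) = 88.64°
∠(j42 + 87.4) = arctan(42/87.4) = 25.67°
∠(j42 + 1600) = arctan(42/1600) = 1.50°
∠(j42 + 1900) = arctan(42/1900) = 1.27°
∠T(j42) = − (88.64° + 25.67° + 1.50° + 1.27°) = -117.07°

-117.1°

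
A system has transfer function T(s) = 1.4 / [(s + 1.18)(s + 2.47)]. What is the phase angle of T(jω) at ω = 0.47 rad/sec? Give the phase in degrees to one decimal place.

-32.5 deg

∠(j0.47 + 1.18) = arctan(0.47/1.18) = 21.72°
∠(j0.47 + 2.47) = arctan(0.47/2.47) = 10.77°
∠T(j0.47) = − (21.72° + 10.77°) = -32.49°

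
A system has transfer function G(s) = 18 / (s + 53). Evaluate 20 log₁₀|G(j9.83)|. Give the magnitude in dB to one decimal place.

|j9.83 + 53| = √(9.83² + 53²) = 53.9
|G(j9.83)| = 18 / 53.9 = 0.33393
20 log₁₀(0.33393) = -9.53 dB

-9.5 dB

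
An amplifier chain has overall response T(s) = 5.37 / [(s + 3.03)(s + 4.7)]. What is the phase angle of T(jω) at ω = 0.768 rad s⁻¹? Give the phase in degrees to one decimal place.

∠(j0.768 + 3.03) = arctan(0.768/3.03) = 14.22°
∠(j0.768 + 4.7) = arctan(0.768/4.7) = 9.28°
∠T(j0.768) = − (14.22° + 9.28°) = -23.50°

-23.5 deg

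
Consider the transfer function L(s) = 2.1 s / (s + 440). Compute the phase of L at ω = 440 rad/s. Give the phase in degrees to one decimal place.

∠(j440) = 90.00°
∠(j440 + 440) = arctan(440/440) = 45.00°
∠L(j440) = 90.00° − 45.00° = 45.00°

45.0°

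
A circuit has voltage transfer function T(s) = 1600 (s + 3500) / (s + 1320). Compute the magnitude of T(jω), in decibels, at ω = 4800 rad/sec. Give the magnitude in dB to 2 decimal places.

|j4800 + 3500| = √(4800² + 3500²) = 5941
|j4800 + 1320| = √(4800² + 1320²) = 4978
|T(j4800)| = 1600 × 5941 / 4978 = 1909.3
20 log₁₀(1909.3) = 65.617 dB

65.62 dB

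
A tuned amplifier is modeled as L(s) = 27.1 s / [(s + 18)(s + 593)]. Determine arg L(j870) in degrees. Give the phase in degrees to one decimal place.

-54.5 deg

∠(j870) = 90.00°
∠(j870 + 18) = arctan(870/18) = 88.81°
∠(j870 + 593) = arctan(870/593) = 55.72°
∠L(j870) = 90.00° − (88.81° + 55.72°) = -54.54°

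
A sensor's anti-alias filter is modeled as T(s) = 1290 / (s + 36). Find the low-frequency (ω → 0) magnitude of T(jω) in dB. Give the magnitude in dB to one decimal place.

T(0) = 1290 / 36 = 35.833
20 log₁₀(35.833) = 31.09 dB

31.1 dB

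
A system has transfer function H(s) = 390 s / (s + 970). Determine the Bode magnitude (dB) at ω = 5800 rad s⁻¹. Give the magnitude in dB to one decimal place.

|j5800| = 5800
|j5800 + 970| = √(5800² + 970²) = 5881
|H(j5800)| = 390 × 5800 / 5881 = 384.66
20 log₁₀(384.66) = 51.70 dB

51.7 dB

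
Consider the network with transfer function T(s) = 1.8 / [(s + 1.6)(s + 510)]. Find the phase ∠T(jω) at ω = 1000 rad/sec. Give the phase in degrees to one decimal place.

∠(j1000 + 1.6) = arctan(1000/1.6) = 89.91°
∠(j1000 + 510) = arctan(1000/510) = 62.98°
∠T(j1000) = − (89.91° + 62.98°) = -152.89°

-152.9°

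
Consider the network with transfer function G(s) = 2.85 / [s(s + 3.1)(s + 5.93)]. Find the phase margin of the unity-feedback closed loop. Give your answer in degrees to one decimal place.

Gain crossover: |G(jω)| = 1 at ω ≈ 0.155 rad/s.
∠G(j0.155) = −90° − arctan(0.155/3.1) − arctan(0.155/5.93) ≈ -94.35°
PM = 180° + (-94.35°) = 85.65°

85.6°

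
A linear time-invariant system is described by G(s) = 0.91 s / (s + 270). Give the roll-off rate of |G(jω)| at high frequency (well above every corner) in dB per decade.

0 dB/decade

With 1 zero and 1 pole, the high-frequency asymptotic slope is 20 × (1 − 1) = 0 dB/decade.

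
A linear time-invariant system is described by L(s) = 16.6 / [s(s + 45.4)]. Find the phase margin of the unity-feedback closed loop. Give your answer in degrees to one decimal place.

Gain crossover: |L(jω)| = 1 at ω ≈ 0.366 rad/s.
∠L(j0.366) = −90° − arctan(0.366/45.4) ≈ -90.46°
PM = 180° + (-90.46°) = 89.54°

89.5 deg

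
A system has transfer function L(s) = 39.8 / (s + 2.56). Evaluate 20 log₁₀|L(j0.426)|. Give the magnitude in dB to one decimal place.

|j0.426 + 2.56| = √(0.426² + 2.56²) = 2.595
|L(j0.426)| = 39.8 / 2.595 = 15.336
20 log₁₀(15.336) = 23.71 dB

23.7 dB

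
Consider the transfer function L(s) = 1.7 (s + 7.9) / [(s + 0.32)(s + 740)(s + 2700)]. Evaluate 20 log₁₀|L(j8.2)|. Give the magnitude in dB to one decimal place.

-118.6 dB

|j8.2 + 7.9| = √(8.2² + 7.9²) = 11.39
|j8.2 + 0.32| = √(8.2² + 0.32²) = 8.206
|j8.2 + 740| = √(8.2² + 740²) = 740
|j8.2 + 2700| = √(8.2² + 2700²) = 2700
|L(j8.2)| = 1.7 × 11.39 / (8.206 × 740 × 2700) = 1.1805e-06
20 log₁₀(1.1805e-06) = -118.56 dB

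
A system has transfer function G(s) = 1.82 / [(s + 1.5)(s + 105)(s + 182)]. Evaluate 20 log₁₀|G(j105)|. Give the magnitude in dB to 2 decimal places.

-125.11 dB

|j105 + 1.5| = √(105² + 1.5²) = 105
|j105 + 105| = √(105² + 105²) = 148.5
|j105 + 182| = √(105² + 182²) = 210.1
|G(j105)| = 1.82 / (105 × 148.5 × 210.1) = 5.5549e-07
20 log₁₀(5.5549e-07) = -125.107 dB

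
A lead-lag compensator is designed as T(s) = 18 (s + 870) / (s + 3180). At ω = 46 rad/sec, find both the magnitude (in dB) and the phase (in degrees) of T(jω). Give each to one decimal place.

|j46 + 870| = √(46² + 870²) = 871.2
|j46 + 3180| = √(46² + 3180²) = 3180
|T(j46)| = 18 × 871.2 / 3180 = 4.9309
20 log₁₀(4.9309) = 13.86 dB
∠(j46 + 870) = arctan(46/870) = 3.03°
∠(j46 + 3180) = arctan(46/3180) = 0.83°
∠T(j46) = 3.03° − 0.83° = 2.20°

|T| = 13.9 dB, ∠T = 2.2°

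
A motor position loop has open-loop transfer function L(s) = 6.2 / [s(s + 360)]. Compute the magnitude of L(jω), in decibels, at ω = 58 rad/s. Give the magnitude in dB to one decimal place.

-70.7 dB

|j58 + 360| = √(58² + 360²) = 364.6
|j58| = 58
|L(j58)| = 6.2 / (364.6 × 58) = 0.00029315
20 log₁₀(0.00029315) = -70.66 dB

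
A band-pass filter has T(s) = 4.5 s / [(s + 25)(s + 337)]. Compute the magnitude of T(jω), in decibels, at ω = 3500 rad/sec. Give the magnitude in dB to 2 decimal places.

-57.86 dB

|j3500| = 3500
|j3500 + 25| = √(3500² + 25²) = 3500
|j3500 + 337| = √(3500² + 337²) = 3516
|T(j3500)| = 4.5 × 3500 / (3500 × 3516) = 0.0012798
20 log₁₀(0.0012798) = -57.857 dB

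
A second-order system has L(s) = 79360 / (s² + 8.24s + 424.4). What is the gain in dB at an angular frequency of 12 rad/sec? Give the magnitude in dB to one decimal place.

48.5 dB

|(j12)² + 8.24(j12) + 424.4| = |280.4 + j98.88| = 297.3
|L(j12)| = 79360 / 297.3 = 266.91
20 log₁₀(266.91) = 48.53 dB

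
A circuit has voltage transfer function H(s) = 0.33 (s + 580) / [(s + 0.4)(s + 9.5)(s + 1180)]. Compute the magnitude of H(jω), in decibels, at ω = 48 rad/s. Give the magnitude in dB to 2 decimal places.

|j48 + 580| = √(48² + 580²) = 582
|j48 + 0.4| = √(48² + 0.4²) = 48
|j48 + 9.5| = √(48² + 9.5²) = 48.93
|j48 + 1180| = √(48² + 1180²) = 1181
|H(j48)| = 0.33 × 582 / (48 × 48.93 × 1181) = 6.9238e-05
20 log₁₀(6.9238e-05) = -83.193 dB

-83.19 dB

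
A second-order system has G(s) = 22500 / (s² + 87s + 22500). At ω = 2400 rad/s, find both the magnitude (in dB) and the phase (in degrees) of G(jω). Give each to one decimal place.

|G| = -48.1 dB, ∠G = -177.9°

|(j2400)² + 87(j2400) + 22500| = |-5.7375e+06 + j2.088e+05| = 5.741e+06
|G(j2400)| = 22500 / 5.741e+06 = 0.003919
20 log₁₀(0.003919) = -48.14 dB
∠[(j2400)² + 87(j2400) + 22500] = ∠[-5.7375e+06 + j2.088e+05] = 177.92°
∠G(j2400) = −177.92° = -177.92°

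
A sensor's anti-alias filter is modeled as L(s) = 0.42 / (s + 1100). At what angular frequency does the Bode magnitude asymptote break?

The single real pole at s = −1100 gives a corner at ω = 1100 rad/s.

1100 rad/s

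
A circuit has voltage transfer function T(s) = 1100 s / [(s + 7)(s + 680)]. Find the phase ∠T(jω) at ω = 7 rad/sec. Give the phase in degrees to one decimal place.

∠(j7) = 90.00°
∠(j7 + 7) = arctan(7/7) = 45.00°
∠(j7 + 680) = arctan(7/680) = 0.59°
∠T(j7) = 90.00° − (45.00° + 0.59°) = 44.41°

44.4 deg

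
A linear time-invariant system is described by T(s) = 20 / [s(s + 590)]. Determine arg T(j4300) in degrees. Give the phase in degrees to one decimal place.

-172.2°

∠(j4300 + 590) = arctan(4300/590) = 82.19°
∠(j4300) = 90.00°
∠T(j4300) = − (82.19° + 90.00°) = -172.19°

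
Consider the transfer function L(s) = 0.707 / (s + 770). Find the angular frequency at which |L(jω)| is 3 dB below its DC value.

For a single-pole low-pass, the −3 dB point is at the pole: ω = 770 rad/s.

770 rad/s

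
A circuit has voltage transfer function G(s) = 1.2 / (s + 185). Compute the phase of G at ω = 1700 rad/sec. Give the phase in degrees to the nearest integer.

-84 deg

∠(j1700 + 185) = arctan(1700/185) = 83.79°
∠G(j1700) = −83.79° = -83.79°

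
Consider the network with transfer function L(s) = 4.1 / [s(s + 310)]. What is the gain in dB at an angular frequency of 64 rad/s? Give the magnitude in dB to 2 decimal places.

-73.88 dB

|j64 + 310| = √(64² + 310²) = 316.5
|j64| = 64
|L(j64)| = 4.1 / (316.5 × 64) = 0.00020239
20 log₁₀(0.00020239) = -73.876 dB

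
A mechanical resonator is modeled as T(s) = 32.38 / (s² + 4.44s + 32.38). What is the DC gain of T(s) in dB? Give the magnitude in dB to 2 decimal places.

T(0) = 32.38 / 32.38 = 1
20 log₁₀(1) = 0.000 dB

0.00 dB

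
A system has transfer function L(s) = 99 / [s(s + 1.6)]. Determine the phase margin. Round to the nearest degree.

9°

Gain crossover: |L(jω)| = 1 at ω ≈ 9.89 rad/s.
∠L(j9.89) = −90° − arctan(9.89/1.6) ≈ -170.81°
PM = 180° + (-170.81°) = 9.19°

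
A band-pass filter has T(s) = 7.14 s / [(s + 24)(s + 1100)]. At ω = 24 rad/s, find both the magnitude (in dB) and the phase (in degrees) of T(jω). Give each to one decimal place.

|j24| = 24
|j24 + 24| = √(24² + 24²) = 33.94
|j24 + 1100| = √(24² + 1100²) = 1100
|T(j24)| = 7.14 × 24 / (33.94 × 1100) = 0.0045887
20 log₁₀(0.0045887) = -46.77 dB
∠(j24) = 90.00°
∠(j24 + 24) = arctan(24/24) = 45.00°
∠(j24 + 1100) = arctan(24/1100) = 1.25°
∠T(j24) = 90.00° − (45.00° + 1.25°) = 43.75°

|T| = -46.8 dB, ∠T = 43.8 deg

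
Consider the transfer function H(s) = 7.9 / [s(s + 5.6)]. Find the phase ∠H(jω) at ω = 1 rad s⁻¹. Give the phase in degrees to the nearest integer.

-100°

∠(j1 + 5.6) = arctan(1/5.6) = 10.12°
∠(j1) = 90.00°
∠H(j1) = − (10.12° + 90.00°) = -100.12°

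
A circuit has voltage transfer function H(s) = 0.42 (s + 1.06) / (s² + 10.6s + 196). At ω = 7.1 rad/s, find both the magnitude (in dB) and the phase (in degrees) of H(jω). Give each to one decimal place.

|j7.1 + 1.06| = √(7.1² + 1.06²) = 7.179
|(j7.1)² + 10.6(j7.1) + 196| = |145.59 + j75.26| = 163.9
|H(j7.1)| = 0.42 × 7.179 / 163.9 = 0.018397
20 log₁₀(0.018397) = -34.71 dB
∠(j7.1 + 1.06) = arctan(7.1/1.06) = 81.51°
∠[(j7.1)² + 10.6(j7.1) + 196] = ∠[145.59 + j75.26] = 27.34°
∠H(j7.1) = 81.51° − 27.34° = 54.17°

|H| = -34.7 dB, ∠H = 54.2°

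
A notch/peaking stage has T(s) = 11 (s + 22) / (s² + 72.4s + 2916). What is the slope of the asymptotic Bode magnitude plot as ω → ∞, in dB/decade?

With 1 zero and 2 poles, the high-frequency asymptotic slope is 20 × (1 − 2) = -20 dB/decade.

-20 dB/decade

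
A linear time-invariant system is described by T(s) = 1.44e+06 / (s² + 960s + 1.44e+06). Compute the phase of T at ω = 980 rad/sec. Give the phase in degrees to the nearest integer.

∠[(j980)² + 960(j980) + 1.44e+06] = ∠[4.796e+05 + j9.408e+05] = 62.99°
∠T(j980) = −62.99° = -62.99°

-63 deg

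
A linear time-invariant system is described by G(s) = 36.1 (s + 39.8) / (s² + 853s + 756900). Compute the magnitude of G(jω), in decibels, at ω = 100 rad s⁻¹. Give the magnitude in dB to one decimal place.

|j100 + 39.8| = √(100² + 39.8²) = 107.6
|(j100)² + 853(j100) + 756900| = |7.469e+05 + j85300| = 7.518e+05
|G(j100)| = 36.1 × 107.6 / 7.518e+05 = 0.0051685
20 log₁₀(0.0051685) = -45.73 dB

-45.7 dB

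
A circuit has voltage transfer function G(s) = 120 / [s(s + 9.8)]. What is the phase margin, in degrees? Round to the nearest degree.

Gain crossover: |G(jω)| = 1 at ω ≈ 9.01 rad s⁻¹.
∠G(j9.01) = −90° − arctan(9.01/9.8) ≈ -132.60°
PM = 180° + (-132.60°) = 47.40°

47°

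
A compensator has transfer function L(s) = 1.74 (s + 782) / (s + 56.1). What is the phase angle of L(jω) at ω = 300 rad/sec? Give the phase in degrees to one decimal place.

∠(j300 + 782) = arctan(300/782) = 20.99°
∠(j300 + 56.1) = arctan(300/56.1) = 79.41°
∠L(j300) = 20.99° − 79.41° = -58.42°

-58.4 deg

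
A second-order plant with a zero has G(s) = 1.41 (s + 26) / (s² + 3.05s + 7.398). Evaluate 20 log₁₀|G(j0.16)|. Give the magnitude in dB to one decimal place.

13.9 dB

|j0.16 + 26| = √(0.16² + 26²) = 26
|(j0.16)² + 3.05(j0.16) + 7.398| = |7.3724 + j0.488| = 7.389
|G(j0.16)| = 1.41 × 26 / 7.389 = 4.9618
20 log₁₀(4.9618) = 13.91 dB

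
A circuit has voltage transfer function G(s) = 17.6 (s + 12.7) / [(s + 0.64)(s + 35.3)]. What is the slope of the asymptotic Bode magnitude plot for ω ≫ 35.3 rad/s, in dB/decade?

With 1 zero and 2 poles, the high-frequency asymptotic slope is 20 × (1 − 2) = -20 dB/decade.

-20 dB/decade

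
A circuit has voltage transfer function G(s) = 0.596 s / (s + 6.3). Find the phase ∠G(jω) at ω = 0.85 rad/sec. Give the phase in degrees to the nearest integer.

82°

∠(j0.85) = 90.00°
∠(j0.85 + 6.3) = arctan(0.85/6.3) = 7.68°
∠G(j0.85) = 90.00° − 7.68° = 82.32°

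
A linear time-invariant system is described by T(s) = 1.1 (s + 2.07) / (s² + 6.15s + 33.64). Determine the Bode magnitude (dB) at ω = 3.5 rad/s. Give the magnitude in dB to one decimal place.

-16.6 dB

|j3.5 + 2.07| = √(3.5² + 2.07²) = 4.066
|(j3.5)² + 6.15(j3.5) + 33.64| = |21.39 + j21.525| = 30.35
|T(j3.5)| = 1.1 × 4.066 / 30.35 = 0.1474
20 log₁₀(0.1474) = -16.63 dB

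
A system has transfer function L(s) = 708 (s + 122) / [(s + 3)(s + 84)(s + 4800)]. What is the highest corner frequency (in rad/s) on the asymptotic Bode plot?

4800 rad/s

Break frequencies occur at each pole and zero magnitude: 3 rad/s, 84 rad/s, 122 rad/s, 4800 rad/s.
The highest is 4800 rad/s.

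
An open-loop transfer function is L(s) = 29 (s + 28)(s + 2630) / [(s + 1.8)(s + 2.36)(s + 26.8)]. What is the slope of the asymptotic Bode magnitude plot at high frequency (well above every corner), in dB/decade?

-20 dB/decade

With 2 zeros and 3 poles, the high-frequency asymptotic slope is 20 × (2 − 3) = -20 dB/decade.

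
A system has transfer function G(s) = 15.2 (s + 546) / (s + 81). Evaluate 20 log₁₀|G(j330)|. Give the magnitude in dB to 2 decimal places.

|j330 + 546| = √(330² + 546²) = 638
|j330 + 81| = √(330² + 81²) = 339.8
|G(j330)| = 15.2 × 638 / 339.8 = 28.539
20 log₁₀(28.539) = 29.109 dB

29.11 dB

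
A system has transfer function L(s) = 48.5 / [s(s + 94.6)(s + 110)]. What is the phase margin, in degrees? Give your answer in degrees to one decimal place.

90.0 deg

Gain crossover: |L(jω)| = 1 at ω ≈ 0.00466 rad/sec.
∠L(j0.00466) = −90° − arctan(0.00466/94.6) − arctan(0.00466/110) ≈ -90.01°
PM = 180° + (-90.01°) = 89.99°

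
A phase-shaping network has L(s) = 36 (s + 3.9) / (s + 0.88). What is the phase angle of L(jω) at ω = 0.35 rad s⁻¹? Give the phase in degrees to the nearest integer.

-17°

∠(j0.35 + 3.9) = arctan(0.35/3.9) = 5.13°
∠(j0.35 + 0.88) = arctan(0.35/0.88) = 21.69°
∠L(j0.35) = 5.13° − 21.69° = -16.56°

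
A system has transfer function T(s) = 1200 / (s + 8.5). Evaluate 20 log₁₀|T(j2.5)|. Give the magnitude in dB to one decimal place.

|j2.5 + 8.5| = √(2.5² + 8.5²) = 8.86
|T(j2.5)| = 1200 / 8.86 = 135.44
20 log₁₀(135.44) = 42.63 dB

42.6 dB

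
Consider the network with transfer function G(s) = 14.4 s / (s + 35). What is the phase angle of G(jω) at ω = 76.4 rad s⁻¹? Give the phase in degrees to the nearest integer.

∠(j76.4) = 90.00°
∠(j76.4 + 35) = arctan(76.4/35) = 65.39°
∠G(j76.4) = 90.00° − 65.39° = 24.61°

25°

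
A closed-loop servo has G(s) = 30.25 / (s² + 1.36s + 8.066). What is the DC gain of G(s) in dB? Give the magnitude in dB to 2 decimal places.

G(0) = 30.25 / 8.066 = 3.7503
20 log₁₀(3.7503) = 11.481 dB

11.48 dB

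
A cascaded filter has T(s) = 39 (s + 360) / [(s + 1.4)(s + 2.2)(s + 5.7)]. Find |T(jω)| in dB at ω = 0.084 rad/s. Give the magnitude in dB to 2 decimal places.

|j0.084 + 360| = √(0.084² + 360²) = 360
|j0.084 + 1.4| = √(0.084² + 1.4²) = 1.403
|j0.084 + 2.2| = √(0.084² + 2.2²) = 2.202
|j0.084 + 5.7| = √(0.084² + 5.7²) = 5.701
|T(j0.084)| = 39 × 360 / (1.403 × 2.202 × 5.701) = 797.62
20 log₁₀(797.62) = 58.036 dB

58.04 dB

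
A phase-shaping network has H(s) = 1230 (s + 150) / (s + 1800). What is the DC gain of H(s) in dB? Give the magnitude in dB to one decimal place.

40.2 dB

H(0) = 1230 × 150 / 1800 = 102.5
20 log₁₀(102.5) = 40.21 dB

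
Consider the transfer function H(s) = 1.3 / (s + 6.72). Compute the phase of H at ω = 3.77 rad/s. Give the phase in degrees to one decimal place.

-29.3°

∠(j3.77 + 6.72) = arctan(3.77/6.72) = 29.29°
∠H(j3.77) = −29.29° = -29.29°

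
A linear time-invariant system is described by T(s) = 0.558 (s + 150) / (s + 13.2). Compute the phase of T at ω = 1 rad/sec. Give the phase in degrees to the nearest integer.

∠(j1 + 150) = arctan(1/150) = 0.38°
∠(j1 + 13.2) = arctan(1/13.2) = 4.33°
∠T(j1) = 0.38° − 4.33° = -3.95°

-4°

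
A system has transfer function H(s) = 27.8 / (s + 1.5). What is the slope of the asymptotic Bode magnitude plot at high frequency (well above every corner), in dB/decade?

-20 dB/decade

With 0 zeros and 1 pole, the high-frequency asymptotic slope is 20 × (0 − 1) = -20 dB/decade.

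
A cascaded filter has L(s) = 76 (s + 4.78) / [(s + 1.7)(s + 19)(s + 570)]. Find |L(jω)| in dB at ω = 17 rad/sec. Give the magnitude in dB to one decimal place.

-45.3 dB

|j17 + 4.78| = √(17² + 4.78²) = 17.66
|j17 + 1.7| = √(17² + 1.7²) = 17.08
|j17 + 19| = √(17² + 19²) = 25.5
|j17 + 570| = √(17² + 570²) = 570.3
|L(j17)| = 76 × 17.66 / (17.08 × 25.5 × 570.3) = 0.0054032
20 log₁₀(0.0054032) = -45.35 dB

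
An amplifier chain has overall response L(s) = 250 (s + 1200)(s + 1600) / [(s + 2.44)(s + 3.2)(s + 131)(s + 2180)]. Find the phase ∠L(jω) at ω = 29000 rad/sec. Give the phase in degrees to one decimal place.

-181.0°

∠(j29000 + 1200) = arctan(29000/1200) = 87.63°
∠(j29000 + 1600) = arctan(29000/1600) = 86.84°
∠(j29000 + 2.44) = arctan(29000/2.44) = 90.00°
∠(j29000 + 3.2) = arctan(29000/3.2) = 89.99°
∠(j29000 + 131) = arctan(29000/131) = 89.74°
∠(j29000 + 2180) = arctan(29000/2180) = 85.70°
∠L(j29000) = 87.63° + 86.84° − (90.00° + 89.99° + 89.74° + 85.70°) = -180.96°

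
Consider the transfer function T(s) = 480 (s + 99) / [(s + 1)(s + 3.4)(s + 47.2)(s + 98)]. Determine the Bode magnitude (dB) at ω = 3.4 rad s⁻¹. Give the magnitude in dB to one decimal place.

|j3.4 + 99| = √(3.4² + 99²) = 99.06
|j3.4 + 1| = √(3.4² + 1²) = 3.544
|j3.4 + 3.4| = √(3.4² + 3.4²) = 4.808
|j3.4 + 47.2| = √(3.4² + 47.2²) = 47.32
|j3.4 + 98| = √(3.4² + 98²) = 98.06
|T(j3.4)| = 480 × 99.06 / (3.544 × 4.808 × 47.32 × 98.06) = 0.6013
20 log₁₀(0.6013) = -4.42 dB

-4.4 dB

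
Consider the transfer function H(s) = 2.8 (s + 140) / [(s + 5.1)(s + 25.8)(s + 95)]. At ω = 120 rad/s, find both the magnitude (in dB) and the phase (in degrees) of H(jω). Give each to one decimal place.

|j120 + 140| = √(120² + 140²) = 184.4
|j120 + 5.1| = √(120² + 5.1²) = 120.1
|j120 + 25.8| = √(120² + 25.8²) = 122.7
|j120 + 95| = √(120² + 95²) = 153.1
|H(j120)| = 2.8 × 184.4 / (120.1 × 122.7 × 153.1) = 0.00022882
20 log₁₀(0.00022882) = -72.81 dB
∠(j120 + 140) = arctan(120/140) = 40.60°
∠(j120 + 5.1) = arctan(120/5.1) = 87.57°
∠(j120 + 25.8) = arctan(120/25.8) = 77.87°
∠(j120 + 95) = arctan(120/95) = 51.63°
∠H(j120) = 40.60° − (87.57° + 77.87° + 51.63°) = -176.46°

|H| = -72.8 dB, ∠H = -176.5°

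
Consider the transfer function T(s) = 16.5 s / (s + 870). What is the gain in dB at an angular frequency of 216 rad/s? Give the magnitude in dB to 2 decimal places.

11.99 dB

|j216| = 216
|j216 + 870| = √(216² + 870²) = 896.4
|T(j216)| = 16.5 × 216 / 896.4 = 3.9758
20 log₁₀(3.9758) = 11.989 dB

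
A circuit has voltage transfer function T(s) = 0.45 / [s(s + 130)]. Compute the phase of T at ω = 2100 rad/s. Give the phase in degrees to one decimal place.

-176.5 deg

∠(j2100 + 130) = arctan(2100/130) = 86.46°
∠(j2100) = 90.00°
∠T(j2100) = − (86.46° + 90.00°) = -176.46°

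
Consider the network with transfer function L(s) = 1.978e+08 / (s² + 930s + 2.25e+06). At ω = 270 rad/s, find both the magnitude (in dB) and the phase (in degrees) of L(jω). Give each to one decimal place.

|L| = 39.1 dB, ∠L = -6.6 deg

|(j270)² + 930(j270) + 2.25e+06| = |2.1771e+06 + j2.511e+05| = 2.192e+06
|L(j270)| = 1.978e+08 / 2.192e+06 = 90.256
20 log₁₀(90.256) = 39.11 dB
∠[(j270)² + 930(j270) + 2.25e+06] = ∠[2.1771e+06 + j2.511e+05] = 6.58°
∠L(j270) = −6.58° = -6.58°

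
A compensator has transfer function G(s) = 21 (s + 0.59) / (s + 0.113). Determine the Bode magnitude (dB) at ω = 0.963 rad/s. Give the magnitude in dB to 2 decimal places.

|j0.963 + 0.59| = √(0.963² + 0.59²) = 1.129
|j0.963 + 0.113| = √(0.963² + 0.113²) = 0.9696
|G(j0.963)| = 21 × 1.129 / 0.9696 = 24.46
20 log₁₀(24.46) = 27.769 dB

27.77 dB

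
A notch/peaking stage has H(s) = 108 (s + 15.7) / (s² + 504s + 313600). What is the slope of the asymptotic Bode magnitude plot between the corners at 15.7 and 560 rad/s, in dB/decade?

20 dB/decade

In this band the factors already past their corner are: zero at 15.7; net slope = 20 dB/decade.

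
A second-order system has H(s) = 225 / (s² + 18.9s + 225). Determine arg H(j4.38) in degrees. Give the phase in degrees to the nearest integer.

∠[(j4.38)² + 18.9(j4.38) + 225] = ∠[205.82 + j82.782] = 21.91°
∠H(j4.38) = −21.91° = -21.91°

-22°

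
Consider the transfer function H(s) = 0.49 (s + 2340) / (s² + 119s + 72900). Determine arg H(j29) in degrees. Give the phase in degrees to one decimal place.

-2.0°

∠(j29 + 2340) = arctan(29/2340) = 0.71°
∠[(j29)² + 119(j29) + 72900] = ∠[72059 + j3451] = 2.74°
∠H(j29) = 0.71° − 2.74° = -2.03°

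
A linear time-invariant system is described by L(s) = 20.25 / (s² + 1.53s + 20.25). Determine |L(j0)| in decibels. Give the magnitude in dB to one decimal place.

L(0) = 20.25 / 20.25 = 1
20 log₁₀(1) = 0.00 dB

0.0 dB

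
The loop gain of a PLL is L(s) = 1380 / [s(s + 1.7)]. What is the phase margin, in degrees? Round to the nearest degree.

Gain crossover: |L(jω)| = 1 at ω ≈ 37.1 rad/s.
∠L(j37.1) = −90° − arctan(37.1/1.7) ≈ -177.38°
PM = 180° + (-177.38°) = 2.62°

3°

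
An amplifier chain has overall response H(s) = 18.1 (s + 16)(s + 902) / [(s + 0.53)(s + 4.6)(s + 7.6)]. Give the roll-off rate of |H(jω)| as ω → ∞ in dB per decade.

-20 dB/decade

With 2 zeros and 3 poles, the high-frequency asymptotic slope is 20 × (2 − 3) = -20 dB/decade.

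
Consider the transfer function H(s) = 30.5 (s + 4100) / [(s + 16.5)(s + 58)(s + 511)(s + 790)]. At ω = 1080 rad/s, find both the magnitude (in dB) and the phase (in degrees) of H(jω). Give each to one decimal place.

|j1080 + 4100| = √(1080² + 4100²) = 4240
|j1080 + 16.5| = √(1080² + 16.5²) = 1080
|j1080 + 58| = √(1080² + 58²) = 1082
|j1080 + 511| = √(1080² + 511²) = 1195
|j1080 + 790| = √(1080² + 790²) = 1338
|H(j1080)| = 30.5 × 4240 / (1080 × 1082 × 1195 × 1338) = 6.9239e-08
20 log₁₀(6.9239e-08) = -143.19 dB
∠(j1080 + 4100) = arctan(1080/4100) = 14.76°
∠(j1080 + 16.5) = arctan(1080/16.5) = 89.12°
∠(j1080 + 58) = arctan(1080/58) = 86.93°
∠(j1080 + 511) = arctan(1080/511) = 64.68°
∠(j1080 + 790) = arctan(1080/790) = 53.82°
∠H(j1080) = 14.76° − (89.12° + 86.93° + 64.68° + 53.82°) = -279.79°

|H| = -143.2 dB, ∠H = -279.8°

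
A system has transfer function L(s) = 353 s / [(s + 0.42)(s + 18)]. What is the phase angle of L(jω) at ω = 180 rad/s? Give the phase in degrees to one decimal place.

-84.2 deg

∠(j180) = 90.00°
∠(j180 + 0.42) = arctan(180/0.42) = 89.87°
∠(j180 + 18) = arctan(180/18) = 84.29°
∠L(j180) = 90.00° − (89.87° + 84.29°) = -84.16°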